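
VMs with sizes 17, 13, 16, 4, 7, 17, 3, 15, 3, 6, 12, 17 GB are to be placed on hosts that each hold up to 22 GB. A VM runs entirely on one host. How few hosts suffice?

7

Total = 17 + 17 + 17 + 16 + 15 + 13 + 12 + 7 + 6 + 4 + 3 + 3 = 130 GB.
Lower bound: ⌈130/22⌉ = 6 hosts.
Also, 7 VMs each exceed 11 GB, and no two of those can share a host, so at least 7 hosts are needed.
A packing using 7 hosts:
  host 1: 17 + 4 = 21
  host 2: 17 + 3 = 20
  host 3: 17 + 3 = 20
  host 4: 16 + 6 = 22
  host 5: 15 + 7 = 22
  host 6: 13 = 13
  host 7: 12 = 12
This matches the lower bound, so 7 is optimal.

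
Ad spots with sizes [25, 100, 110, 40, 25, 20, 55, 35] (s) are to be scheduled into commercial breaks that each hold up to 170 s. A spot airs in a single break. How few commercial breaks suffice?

3

Total = 110 + 100 + 55 + 40 + 35 + 25 + 25 + 20 = 410 s.
Lower bound: ⌈410/170⌉ = 3 commercial breaks.
A packing using 3 commercial breaks:
  break 1: 110 + 55 = 165
  break 2: 100 + 40 + 25 = 165
  break 3: 35 + 25 + 20 = 80
This matches the lower bound, so 3 is optimal.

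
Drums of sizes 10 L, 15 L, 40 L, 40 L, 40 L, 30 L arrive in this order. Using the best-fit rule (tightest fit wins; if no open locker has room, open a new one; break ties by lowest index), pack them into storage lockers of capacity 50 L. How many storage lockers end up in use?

5

  10 → locker 1 (new)  [load 10/50]
  15 → locker 1  [load 25/50]
  40 → locker 2 (new)  [load 40/50]
  40 → locker 3 (new)  [load 40/50]
  40 → locker 4 (new)  [load 40/50]
  30 → locker 5 (new)  [load 30/50]
5 storage lockers opened.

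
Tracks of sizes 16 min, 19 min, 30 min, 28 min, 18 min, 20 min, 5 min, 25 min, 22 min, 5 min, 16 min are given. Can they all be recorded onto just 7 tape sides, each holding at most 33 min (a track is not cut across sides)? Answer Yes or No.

Total = 204 min; ⌈204/33⌉ = 7.
The bound of 7 does not rule out 7, but exhaustive search shows no assignment into 7 tape sides of capacity 33 min exists — the minimum is 8.

No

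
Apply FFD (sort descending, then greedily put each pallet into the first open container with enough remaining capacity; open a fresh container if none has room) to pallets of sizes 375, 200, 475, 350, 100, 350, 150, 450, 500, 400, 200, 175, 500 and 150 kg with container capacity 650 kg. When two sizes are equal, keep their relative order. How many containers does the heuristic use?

8

Sorted descending: 500, 500, 475, 450, 400, 375, 350, 350, 200, 200, 175, 150, 150, 100.
  500 → container 1 (new)  [load 500/650]
  500 → container 2 (new)  [load 500/650]
  475 → container 3 (new)  [load 475/650]
  450 → container 4 (new)  [load 450/650]
  400 → container 5 (new)  [load 400/650]
  375 → container 6 (new)  [load 375/650]
  350 → container 7 (new)  [load 350/650]
  350 → container 8 (new)  [load 350/650]
  200 → container 4  [load 650/650]
  200 → container 5  [load 600/650]
  175 → container 3  [load 650/650]
  150 → container 1  [load 650/650]
  150 → container 2  [load 650/650]
  100 → container 6  [load 475/650]
8 containers opened.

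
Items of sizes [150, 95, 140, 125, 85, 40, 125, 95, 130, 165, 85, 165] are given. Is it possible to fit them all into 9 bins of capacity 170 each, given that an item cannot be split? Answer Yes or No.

Total = 1400; ⌈1400/170⌉ = 9.
The bound of 9 does not rule out 9, but exhaustive search shows no assignment into 9 bins of capacity 170 exists — the minimum is 10.

No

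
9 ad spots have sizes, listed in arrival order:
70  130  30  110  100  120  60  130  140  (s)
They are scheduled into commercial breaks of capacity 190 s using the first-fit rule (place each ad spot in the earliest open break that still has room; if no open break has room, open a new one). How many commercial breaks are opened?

  70 → break 1 (new)  [load 70/190]
  130 → break 2 (new)  [load 130/190]
  30 → break 1  [load 100/190]
  110 → break 3 (new)  [load 110/190]
  100 → break 4 (new)  [load 100/190]
  120 → break 5 (new)  [load 120/190]
  60 → break 1  [load 160/190]
  130 → break 6 (new)  [load 130/190]
  140 → break 7 (new)  [load 140/190]
7 commercial breaks opened.

7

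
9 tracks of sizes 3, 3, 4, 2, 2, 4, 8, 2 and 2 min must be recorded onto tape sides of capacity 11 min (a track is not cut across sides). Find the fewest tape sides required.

Total = 8 + 4 + 4 + 3 + 3 + 2 + 2 + 2 + 2 = 30 min.
Lower bound: ⌈30/11⌉ = 3 tape sides.
A packing using 3 tape sides:
  side 1: 8 + 3 = 11
  side 2: 4 + 4 + 3 = 11
  side 3: 2 + 2 + 2 + 2 = 8
This matches the lower bound, so 3 is optimal.

3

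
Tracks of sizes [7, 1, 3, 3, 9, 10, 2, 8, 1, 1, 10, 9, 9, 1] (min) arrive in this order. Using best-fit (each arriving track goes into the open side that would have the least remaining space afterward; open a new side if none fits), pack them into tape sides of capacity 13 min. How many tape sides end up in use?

  7 → side 1 (new)  [load 7/13]
  1 → side 1  [load 8/13]
  3 → side 1  [load 11/13]
  3 → side 2 (new)  [load 3/13]
  9 → side 2  [load 12/13]
  10 → side 3 (new)  [load 10/13]
  2 → side 1  [load 13/13]
  8 → side 4 (new)  [load 8/13]
  1 → side 2  [load 13/13]
  1 → side 3  [load 11/13]
  10 → side 5 (new)  [load 10/13]
  9 → side 6 (new)  [load 9/13]
  9 → side 7 (new)  [load 9/13]
  1 → side 3  [load 12/13]
7 tape sides opened.

7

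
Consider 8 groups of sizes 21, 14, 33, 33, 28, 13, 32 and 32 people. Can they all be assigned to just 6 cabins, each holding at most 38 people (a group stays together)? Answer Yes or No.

Total = 206 people; ⌈206/38⌉ = 6.
The bound of 6 does not rule out 6, but exhaustive search shows no assignment into 6 cabins of capacity 38 people exists — the minimum is 7.

No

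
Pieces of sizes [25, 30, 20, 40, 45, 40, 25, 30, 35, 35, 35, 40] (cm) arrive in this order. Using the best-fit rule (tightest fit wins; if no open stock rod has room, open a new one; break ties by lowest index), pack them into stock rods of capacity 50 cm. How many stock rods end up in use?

10

  25 → stock rod 1 (new)  [load 25/50]
  30 → stock rod 2 (new)  [load 30/50]
  20 → stock rod 2  [load 50/50]
  40 → stock rod 3 (new)  [load 40/50]
  45 → stock rod 4 (new)  [load 45/50]
  40 → stock rod 5 (new)  [load 40/50]
  25 → stock rod 1  [load 50/50]
  30 → stock rod 6 (new)  [load 30/50]
  35 → stock rod 7 (new)  [load 35/50]
  35 → stock rod 8 (new)  [load 35/50]
  35 → stock rod 9 (new)  [load 35/50]
  40 → stock rod 10 (new)  [load 40/50]
10 stock rods opened.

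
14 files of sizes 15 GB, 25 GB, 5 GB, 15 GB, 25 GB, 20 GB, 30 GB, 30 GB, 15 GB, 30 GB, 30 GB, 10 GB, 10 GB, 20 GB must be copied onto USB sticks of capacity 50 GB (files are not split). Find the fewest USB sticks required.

6

Total = 30 + 30 + 30 + 30 + 25 + 25 + 20 + 20 + 15 + 15 + 15 + 10 + 10 + 5 = 280 GB.
Lower bound: ⌈280/50⌉ = 6 USB sticks.
A packing using 6 USB sticks:
  USB stick 1: 30 + 20 = 50
  USB stick 2: 30 + 20 = 50
  USB stick 3: 30 + 15 + 5 = 50
  USB stick 4: 30 + 15 = 45
  USB stick 5: 25 + 25 = 50
  USB stick 6: 15 + 10 + 10 = 35
This matches the lower bound, so 6 is optimal.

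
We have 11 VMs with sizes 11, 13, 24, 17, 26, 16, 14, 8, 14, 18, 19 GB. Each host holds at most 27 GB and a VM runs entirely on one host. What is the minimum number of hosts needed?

Total = 26 + 24 + 19 + 18 + 17 + 16 + 14 + 14 + 13 + 11 + 8 = 180 GB.
Lower bound: ⌈180/27⌉ = 7 hosts.
Also, 8 VMs each exceed 27/2 GB, and no two of those can share a host, so at least 8 hosts are needed.
A packing using 8 hosts:
  host 1: 26 = 26
  host 2: 24 = 24
  host 3: 19 + 8 = 27
  host 4: 18 = 18
  host 5: 17 = 17
  host 6: 16 + 11 = 27
  host 7: 14 + 13 = 27
  host 8: 14 = 14
This matches the lower bound, so 8 is optimal.

8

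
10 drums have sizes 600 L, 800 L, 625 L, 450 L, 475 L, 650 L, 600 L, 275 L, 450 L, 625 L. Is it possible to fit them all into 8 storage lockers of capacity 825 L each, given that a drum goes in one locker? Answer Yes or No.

No

Total = 5550 L; ⌈5550/825⌉ = 7.
9 drums each exceed half the capacity and cannot share a locker, forcing at least 9 storage lockers.
At least 9 storage lockers are required, but only 8 are allowed.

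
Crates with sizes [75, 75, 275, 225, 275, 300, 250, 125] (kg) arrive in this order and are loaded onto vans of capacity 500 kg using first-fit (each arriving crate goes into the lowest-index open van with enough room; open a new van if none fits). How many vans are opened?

  75 → van 1 (new)  [load 75/500]
  75 → van 1  [load 150/500]
  275 → van 1  [load 425/500]
  225 → van 2 (new)  [load 225/500]
  275 → van 2  [load 500/500]
  300 → van 3 (new)  [load 300/500]
  250 → van 4 (new)  [load 250/500]
  125 → van 3  [load 425/500]
4 vans opened.

4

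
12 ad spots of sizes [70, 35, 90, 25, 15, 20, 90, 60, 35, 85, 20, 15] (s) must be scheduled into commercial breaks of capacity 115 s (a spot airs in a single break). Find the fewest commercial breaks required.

Total = 90 + 90 + 85 + 70 + 60 + 35 + 35 + 25 + 20 + 20 + 15 + 15 = 560 s.
Lower bound: ⌈560/115⌉ = 5 commercial breaks.
A packing using 5 commercial breaks:
  break 1: 90 + 25 = 115
  break 2: 90 + 20 = 110
  break 3: 85 + 15 + 15 = 115
  break 4: 70 + 35 = 105
  break 5: 60 + 35 + 20 = 115
This matches the lower bound, so 5 is optimal.

5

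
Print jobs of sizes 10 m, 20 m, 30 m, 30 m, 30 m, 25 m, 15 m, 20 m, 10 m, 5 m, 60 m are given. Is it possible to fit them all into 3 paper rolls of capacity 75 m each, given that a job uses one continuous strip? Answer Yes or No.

No

Total = 255 m; ⌈255/75⌉ = 4.
At least 4 paper rolls are required, but only 3 are allowed.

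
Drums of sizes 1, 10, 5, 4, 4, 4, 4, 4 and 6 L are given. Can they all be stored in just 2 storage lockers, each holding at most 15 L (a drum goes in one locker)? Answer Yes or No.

Total = 42 L; ⌈42/15⌉ = 3.
At least 3 storage lockers are required, but only 2 are allowed.

No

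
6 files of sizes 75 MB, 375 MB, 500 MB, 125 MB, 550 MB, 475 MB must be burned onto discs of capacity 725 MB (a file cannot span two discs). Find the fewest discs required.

4

Total = 550 + 500 + 475 + 375 + 125 + 75 = 2100 MB.
Lower bound: ⌈2100/725⌉ = 3 discs.
Also, 4 files each exceed 725/2 MB, and no two of those can share a disc, so at least 4 discs are needed.
A packing using 4 discs:
  disc 1: 550 + 125 = 675
  disc 2: 500 + 75 = 575
  disc 3: 475 = 475
  disc 4: 375 = 375
This matches the lower bound, so 4 is optimal.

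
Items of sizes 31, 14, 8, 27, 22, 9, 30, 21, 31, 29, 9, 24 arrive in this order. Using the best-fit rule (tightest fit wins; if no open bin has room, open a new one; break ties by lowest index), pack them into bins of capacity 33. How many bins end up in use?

9

  31 → bin 1 (new)  [load 31/33]
  14 → bin 2 (new)  [load 14/33]
  8 → bin 2  [load 22/33]
  27 → bin 3 (new)  [load 27/33]
  22 → bin 4 (new)  [load 22/33]
  9 → bin 2  [load 31/33]
  30 → bin 5 (new)  [load 30/33]
  21 → bin 6 (new)  [load 21/33]
  31 → bin 7 (new)  [load 31/33]
  29 → bin 8 (new)  [load 29/33]
  9 → bin 4  [load 31/33]
  24 → bin 9 (new)  [load 24/33]
9 bins opened.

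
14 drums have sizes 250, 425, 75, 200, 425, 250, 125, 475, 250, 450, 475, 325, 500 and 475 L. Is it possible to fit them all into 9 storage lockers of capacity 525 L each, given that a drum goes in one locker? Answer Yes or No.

No

Total = 4700 L; ⌈4700/525⌉ = 9.
The bound of 9 does not rule out 9, but exhaustive search shows no assignment into 9 storage lockers of capacity 525 L exists — the minimum is 10.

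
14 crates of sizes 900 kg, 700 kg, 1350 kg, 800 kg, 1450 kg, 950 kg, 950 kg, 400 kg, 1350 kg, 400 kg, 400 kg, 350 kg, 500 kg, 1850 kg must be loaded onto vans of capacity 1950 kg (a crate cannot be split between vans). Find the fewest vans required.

7

Total = 1850 + 1450 + 1350 + 1350 + 950 + 950 + 900 + 800 + 700 + 500 + 400 + 400 + 400 + 350 = 12350 kg.
Lower bound: ⌈12350/1950⌉ = 7 vans.
A packing using 7 vans:
  van 1: 1850 = 1850
  van 2: 1450 + 500 = 1950
  van 3: 1350 + 400 = 1750
  van 4: 1350 + 400 = 1750
  van 5: 950 + 950 = 1900
  van 6: 900 + 800 = 1700
  van 7: 700 + 400 + 350 = 1450
This matches the lower bound, so 7 is optimal.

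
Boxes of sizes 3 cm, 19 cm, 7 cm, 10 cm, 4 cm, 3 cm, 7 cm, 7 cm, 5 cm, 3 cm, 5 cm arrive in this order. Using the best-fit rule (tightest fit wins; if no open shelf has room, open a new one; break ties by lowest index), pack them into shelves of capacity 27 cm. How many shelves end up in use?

  3 → shelf 1 (new)  [load 3/27]
  19 → shelf 1  [load 22/27]
  7 → shelf 2 (new)  [load 7/27]
  10 → shelf 2  [load 17/27]
  4 → shelf 1  [load 26/27]
  3 → shelf 2  [load 20/27]
  7 → shelf 2  [load 27/27]
  7 → shelf 3 (new)  [load 7/27]
  5 → shelf 3  [load 12/27]
  3 → shelf 3  [load 15/27]
  5 → shelf 3  [load 20/27]
3 shelves opened.

3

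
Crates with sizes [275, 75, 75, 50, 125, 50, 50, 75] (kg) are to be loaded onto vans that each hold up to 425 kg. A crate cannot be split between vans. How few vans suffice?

Total = 275 + 125 + 75 + 75 + 75 + 50 + 50 + 50 = 775 kg.
Lower bound: ⌈775/425⌉ = 2 vans.
A packing using 2 vans:
  van 1: 275 + 125 = 400
  van 2: 75 + 75 + 75 + 50 + 50 + 50 = 375
This matches the lower bound, so 2 is optimal.

2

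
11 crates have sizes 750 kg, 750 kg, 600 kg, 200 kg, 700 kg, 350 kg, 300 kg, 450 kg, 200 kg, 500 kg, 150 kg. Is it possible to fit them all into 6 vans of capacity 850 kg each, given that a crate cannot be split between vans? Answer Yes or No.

Total = 4950 kg; ⌈4950/850⌉ = 6.
The bound of 6 does not rule out 6, but exhaustive search shows no assignment into 6 vans of capacity 850 kg exists — the minimum is 7.

No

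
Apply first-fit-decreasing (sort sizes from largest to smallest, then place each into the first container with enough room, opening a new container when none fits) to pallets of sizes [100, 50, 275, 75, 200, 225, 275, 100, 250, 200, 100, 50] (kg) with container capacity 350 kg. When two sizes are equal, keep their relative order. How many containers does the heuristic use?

6

Sorted descending: 275, 275, 250, 225, 200, 200, 100, 100, 100, 75, 50, 50.
  275 → container 1 (new)  [load 275/350]
  275 → container 2 (new)  [load 275/350]
  250 → container 3 (new)  [load 250/350]
  225 → container 4 (new)  [load 225/350]
  200 → container 5 (new)  [load 200/350]
  200 → container 6 (new)  [load 200/350]
  100 → container 3  [load 350/350]
  100 → container 4  [load 325/350]
  100 → container 5  [load 300/350]
  75 → container 1  [load 350/350]
  50 → container 2  [load 325/350]
  50 → container 5  [load 350/350]
6 containers opened.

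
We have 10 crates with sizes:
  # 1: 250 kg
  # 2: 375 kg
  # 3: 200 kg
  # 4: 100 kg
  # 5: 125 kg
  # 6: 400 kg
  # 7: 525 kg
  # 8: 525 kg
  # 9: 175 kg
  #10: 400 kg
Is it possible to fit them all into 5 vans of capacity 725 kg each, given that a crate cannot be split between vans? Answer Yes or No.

A valid assignment using 5 vans:
  van 1: 525 + 200 = 725
  van 2: 525 + 175 = 700
  van 3: 400 + 250 = 650
  van 4: 400 + 125 + 100 = 625
  van 5: 375 = 375
Every load is within 725 kg, so 5 vans suffice.

Yes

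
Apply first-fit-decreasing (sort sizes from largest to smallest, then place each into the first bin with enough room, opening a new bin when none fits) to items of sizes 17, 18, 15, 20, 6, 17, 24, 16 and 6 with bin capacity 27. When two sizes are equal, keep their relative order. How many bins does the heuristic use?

Sorted descending: 24, 20, 18, 17, 17, 16, 15, 6, 6.
  24 → bin 1 (new)  [load 24/27]
  20 → bin 2 (new)  [load 20/27]
  18 → bin 3 (new)  [load 18/27]
  17 → bin 4 (new)  [load 17/27]
  17 → bin 5 (new)  [load 17/27]
  16 → bin 6 (new)  [load 16/27]
  15 → bin 7 (new)  [load 15/27]
  6 → bin 2  [load 26/27]
  6 → bin 3  [load 24/27]
7 bins opened.

7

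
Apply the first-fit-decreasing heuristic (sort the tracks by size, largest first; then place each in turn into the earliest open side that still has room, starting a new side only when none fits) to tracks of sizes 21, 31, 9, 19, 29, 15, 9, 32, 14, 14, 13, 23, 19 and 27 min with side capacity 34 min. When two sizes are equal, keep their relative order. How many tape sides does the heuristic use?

Sorted descending: 32, 31, 29, 27, 23, 21, 19, 19, 15, 14, 14, 13, 9, 9.
  32 → side 1 (new)  [load 32/34]
  31 → side 2 (new)  [load 31/34]
  29 → side 3 (new)  [load 29/34]
  27 → side 4 (new)  [load 27/34]
  23 → side 5 (new)  [load 23/34]
  21 → side 6 (new)  [load 21/34]
  19 → side 7 (new)  [load 19/34]
  19 → side 8 (new)  [load 19/34]
  15 → side 7  [load 34/34]
  14 → side 8  [load 33/34]
  14 → side 9 (new)  [load 14/34]
  13 → side 6  [load 34/34]
  9 → side 5  [load 32/34]
  9 → side 9  [load 23/34]
9 tape sides opened.

9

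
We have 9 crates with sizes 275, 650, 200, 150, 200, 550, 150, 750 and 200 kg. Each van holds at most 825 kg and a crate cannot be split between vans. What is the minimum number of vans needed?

Total = 750 + 650 + 550 + 275 + 200 + 200 + 200 + 150 + 150 = 3125 kg.
Lower bound: ⌈3125/825⌉ = 4 vans.
A packing using 4 vans:
  van 1: 750 = 750
  van 2: 650 + 150 = 800
  van 3: 550 + 275 = 825
  van 4: 200 + 200 + 200 + 150 = 750
This matches the lower bound, so 4 is optimal.

4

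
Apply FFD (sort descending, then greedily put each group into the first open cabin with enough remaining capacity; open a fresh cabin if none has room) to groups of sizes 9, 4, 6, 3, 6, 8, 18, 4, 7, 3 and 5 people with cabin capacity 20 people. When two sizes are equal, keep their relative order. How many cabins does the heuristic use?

Sorted descending: 18, 9, 8, 7, 6, 6, 5, 4, 4, 3, 3.
  18 → cabin 1 (new)  [load 18/20]
  9 → cabin 2 (new)  [load 9/20]
  8 → cabin 2  [load 17/20]
  7 → cabin 3 (new)  [load 7/20]
  6 → cabin 3  [load 13/20]
  6 → cabin 3  [load 19/20]
  5 → cabin 4 (new)  [load 5/20]
  4 → cabin 4  [load 9/20]
  4 → cabin 4  [load 13/20]
  3 → cabin 2  [load 20/20]
  3 → cabin 4  [load 16/20]
4 cabins opened.

4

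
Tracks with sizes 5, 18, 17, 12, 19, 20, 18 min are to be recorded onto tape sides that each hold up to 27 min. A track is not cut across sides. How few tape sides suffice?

6

Total = 20 + 19 + 18 + 18 + 17 + 12 + 5 = 109 min.
Lower bound: ⌈109/27⌉ = 5 tape sides.
A packing using 6 tape sides:
  side 1: 20 + 5 = 25
  side 2: 19 = 19
  side 3: 18 = 18
  side 4: 18 = 18
  side 5: 17 = 17
  side 6: 12 = 12
No arrangement into 5 tape sides stays within capacity, so 6 is optimal.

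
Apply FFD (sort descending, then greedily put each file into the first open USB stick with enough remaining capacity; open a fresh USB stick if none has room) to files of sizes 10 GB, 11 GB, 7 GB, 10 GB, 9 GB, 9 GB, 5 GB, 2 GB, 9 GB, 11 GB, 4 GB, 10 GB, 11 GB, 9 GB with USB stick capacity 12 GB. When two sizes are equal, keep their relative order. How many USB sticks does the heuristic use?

Sorted descending: 11, 11, 11, 10, 10, 10, 9, 9, 9, 9, 7, 5, 4, 2.
  11 → USB stick 1 (new)  [load 11/12]
  11 → USB stick 2 (new)  [load 11/12]
  11 → USB stick 3 (new)  [load 11/12]
  10 → USB stick 4 (new)  [load 10/12]
  10 → USB stick 5 (new)  [load 10/12]
  10 → USB stick 6 (new)  [load 10/12]
  9 → USB stick 7 (new)  [load 9/12]
  9 → USB stick 8 (new)  [load 9/12]
  9 → USB stick 9 (new)  [load 9/12]
  9 → USB stick 10 (new)  [load 9/12]
  7 → USB stick 11 (new)  [load 7/12]
  5 → USB stick 11  [load 12/12]
  4 → USB stick 12 (new)  [load 4/12]
  2 → USB stick 4  [load 12/12]
12 USB sticks opened.

12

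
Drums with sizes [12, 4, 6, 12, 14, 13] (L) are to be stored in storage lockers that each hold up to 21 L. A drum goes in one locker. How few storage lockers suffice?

4

Total = 14 + 13 + 12 + 12 + 6 + 4 = 61 L.
Lower bound: ⌈61/21⌉ = 3 storage lockers.
Also, 4 drums each exceed 21/2 L, and no two of those can share a locker, so at least 4 storage lockers are needed.
A packing using 4 storage lockers:
  locker 1: 14 + 6 = 20
  locker 2: 13 + 4 = 17
  locker 3: 12 = 12
  locker 4: 12 = 12
This matches the lower bound, so 4 is optimal.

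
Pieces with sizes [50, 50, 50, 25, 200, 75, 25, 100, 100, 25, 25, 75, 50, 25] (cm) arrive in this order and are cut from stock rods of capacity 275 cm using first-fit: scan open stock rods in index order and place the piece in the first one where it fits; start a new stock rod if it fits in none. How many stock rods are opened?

  50 → stock rod 1 (new)  [load 50/275]
  50 → stock rod 1  [load 100/275]
  50 → stock rod 1  [load 150/275]
  25 → stock rod 1  [load 175/275]
  200 → stock rod 2 (new)  [load 200/275]
  75 → stock rod 1  [load 250/275]
  25 → stock rod 1  [load 275/275]
  100 → stock rod 3 (new)  [load 100/275]
  100 → stock rod 3  [load 200/275]
  25 → stock rod 2  [load 225/275]
  25 → stock rod 2  [load 250/275]
  75 → stock rod 3  [load 275/275]
  50 → stock rod 4 (new)  [load 50/275]
  25 → stock rod 2  [load 275/275]
4 stock rods opened.

4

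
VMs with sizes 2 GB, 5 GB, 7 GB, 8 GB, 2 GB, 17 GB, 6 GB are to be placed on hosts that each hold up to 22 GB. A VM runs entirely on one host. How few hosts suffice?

3

Total = 17 + 8 + 7 + 6 + 5 + 2 + 2 = 47 GB.
Lower bound: ⌈47/22⌉ = 3 hosts.
A packing using 3 hosts:
  host 1: 17 + 5 = 22
  host 2: 8 + 7 + 6 = 21
  host 3: 2 + 2 = 4
This matches the lower bound, so 3 is optimal.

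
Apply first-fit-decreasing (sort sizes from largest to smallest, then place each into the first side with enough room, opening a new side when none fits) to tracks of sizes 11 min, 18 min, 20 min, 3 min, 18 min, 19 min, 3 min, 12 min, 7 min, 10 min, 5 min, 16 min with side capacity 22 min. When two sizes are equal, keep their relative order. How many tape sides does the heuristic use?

Sorted descending: 20, 19, 18, 18, 16, 12, 11, 10, 7, 5, 3, 3.
  20 → side 1 (new)  [load 20/22]
  19 → side 2 (new)  [load 19/22]
  18 → side 3 (new)  [load 18/22]
  18 → side 4 (new)  [load 18/22]
  16 → side 5 (new)  [load 16/22]
  12 → side 6 (new)  [load 12/22]
  11 → side 7 (new)  [load 11/22]
  10 → side 6  [load 22/22]
  7 → side 7  [load 18/22]
  5 → side 5  [load 21/22]
  3 → side 2  [load 22/22]
  3 → side 3  [load 21/22]
7 tape sides opened.

7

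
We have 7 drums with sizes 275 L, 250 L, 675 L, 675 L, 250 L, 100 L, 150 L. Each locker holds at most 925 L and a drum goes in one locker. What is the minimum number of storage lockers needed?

3

Total = 675 + 675 + 275 + 250 + 250 + 150 + 100 = 2375 L.
Lower bound: ⌈2375/925⌉ = 3 storage lockers.
A packing using 3 storage lockers:
  locker 1: 675 + 250 = 925
  locker 2: 675 + 250 = 925
  locker 3: 275 + 150 + 100 = 525
This matches the lower bound, so 3 is optimal.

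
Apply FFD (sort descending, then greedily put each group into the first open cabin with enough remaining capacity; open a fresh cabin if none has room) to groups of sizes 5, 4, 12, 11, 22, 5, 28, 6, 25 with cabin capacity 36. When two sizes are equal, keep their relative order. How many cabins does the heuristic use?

Sorted descending: 28, 25, 22, 12, 11, 6, 5, 5, 4.
  28 → cabin 1 (new)  [load 28/36]
  25 → cabin 2 (new)  [load 25/36]
  22 → cabin 3 (new)  [load 22/36]
  12 → cabin 3  [load 34/36]
  11 → cabin 2  [load 36/36]
  6 → cabin 1  [load 34/36]
  5 → cabin 4 (new)  [load 5/36]
  5 → cabin 4  [load 10/36]
  4 → cabin 4  [load 14/36]
4 cabins opened.

4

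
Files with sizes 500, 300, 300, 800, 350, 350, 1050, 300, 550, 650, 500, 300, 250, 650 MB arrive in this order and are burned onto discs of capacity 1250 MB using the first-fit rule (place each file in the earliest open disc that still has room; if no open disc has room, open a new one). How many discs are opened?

  500 → disc 1 (new)  [load 500/1250]
  300 → disc 1  [load 800/1250]
  300 → disc 1  [load 1100/1250]
  800 → disc 2 (new)  [load 800/1250]
  350 → disc 2  [load 1150/1250]
  350 → disc 3 (new)  [load 350/1250]
  1050 → disc 4 (new)  [load 1050/1250]
  300 → disc 3  [load 650/1250]
  550 → disc 3  [load 1200/1250]
  650 → disc 5 (new)  [load 650/1250]
  500 → disc 5  [load 1150/1250]
  300 → disc 6 (new)  [load 300/1250]
  250 → disc 6  [load 550/1250]
  650 → disc 6  [load 1200/1250]
6 discs opened.

6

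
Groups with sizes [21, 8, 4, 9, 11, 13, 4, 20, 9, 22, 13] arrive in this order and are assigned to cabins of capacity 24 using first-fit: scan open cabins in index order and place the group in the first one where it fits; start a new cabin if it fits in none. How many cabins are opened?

  21 → cabin 1 (new)  [load 21/24]
  8 → cabin 2 (new)  [load 8/24]
  4 → cabin 2  [load 12/24]
  9 → cabin 2  [load 21/24]
  11 → cabin 3 (new)  [load 11/24]
  13 → cabin 3  [load 24/24]
  4 → cabin 4 (new)  [load 4/24]
  20 → cabin 4  [load 24/24]
  9 → cabin 5 (new)  [load 9/24]
  22 → cabin 6 (new)  [load 22/24]
  13 → cabin 5  [load 22/24]
6 cabins opened.

6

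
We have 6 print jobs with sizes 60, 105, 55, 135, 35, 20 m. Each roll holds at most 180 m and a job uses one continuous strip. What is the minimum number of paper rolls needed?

Total = 135 + 105 + 60 + 55 + 35 + 20 = 410 m.
Lower bound: ⌈410/180⌉ = 3 paper rolls.
A packing using 3 paper rolls:
  roll 1: 135 + 35 = 170
  roll 2: 105 + 60 = 165
  roll 3: 55 + 20 = 75
This matches the lower bound, so 3 is optimal.

3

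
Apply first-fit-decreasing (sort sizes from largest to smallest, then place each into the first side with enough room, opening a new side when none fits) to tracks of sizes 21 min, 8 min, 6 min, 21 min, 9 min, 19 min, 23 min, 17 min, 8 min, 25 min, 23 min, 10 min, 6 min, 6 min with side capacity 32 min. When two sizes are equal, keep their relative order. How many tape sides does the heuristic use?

Sorted descending: 25, 23, 23, 21, 21, 19, 17, 10, 9, 8, 8, 6, 6, 6.
  25 → side 1 (new)  [load 25/32]
  23 → side 2 (new)  [load 23/32]
  23 → side 3 (new)  [load 23/32]
  21 → side 4 (new)  [load 21/32]
  21 → side 5 (new)  [load 21/32]
  19 → side 6 (new)  [load 19/32]
  17 → side 7 (new)  [load 17/32]
  10 → side 4  [load 31/32]
  9 → side 2  [load 32/32]
  8 → side 3  [load 31/32]
  8 → side 5  [load 29/32]
  6 → side 1  [load 31/32]
  6 → side 6  [load 25/32]
  6 → side 6  [load 31/32]
7 tape sides opened.

7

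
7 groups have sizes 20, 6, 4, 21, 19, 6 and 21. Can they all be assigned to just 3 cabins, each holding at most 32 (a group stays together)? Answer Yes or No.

No

Total = 97; ⌈97/32⌉ = 4.
At least 4 cabins are required, but only 3 are allowed.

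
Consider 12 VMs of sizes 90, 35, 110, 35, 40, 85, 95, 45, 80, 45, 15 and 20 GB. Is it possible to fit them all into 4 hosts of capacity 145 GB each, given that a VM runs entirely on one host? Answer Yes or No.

No

Total = 695 GB; ⌈695/145⌉ = 5.
At least 5 hosts are required, but only 4 are allowed.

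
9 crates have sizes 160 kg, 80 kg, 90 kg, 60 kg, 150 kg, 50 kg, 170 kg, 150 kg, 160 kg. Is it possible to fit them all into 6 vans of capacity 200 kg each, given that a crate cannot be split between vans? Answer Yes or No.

Total = 1070 kg; ⌈1070/200⌉ = 6.
The bound of 6 does not rule out 6, but exhaustive search shows no assignment into 6 vans of capacity 200 kg exists — the minimum is 7.

No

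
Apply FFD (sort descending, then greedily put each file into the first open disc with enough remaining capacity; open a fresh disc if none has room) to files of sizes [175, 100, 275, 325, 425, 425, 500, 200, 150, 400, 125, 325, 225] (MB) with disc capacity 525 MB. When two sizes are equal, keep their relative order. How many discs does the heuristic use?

8

Sorted descending: 500, 425, 425, 400, 325, 325, 275, 225, 200, 175, 150, 125, 100.
  500 → disc 1 (new)  [load 500/525]
  425 → disc 2 (new)  [load 425/525]
  425 → disc 3 (new)  [load 425/525]
  400 → disc 4 (new)  [load 400/525]
  325 → disc 5 (new)  [load 325/525]
  325 → disc 6 (new)  [load 325/525]
  275 → disc 7 (new)  [load 275/525]
  225 → disc 7  [load 500/525]
  200 → disc 5  [load 525/525]
  175 → disc 6  [load 500/525]
  150 → disc 8 (new)  [load 150/525]
  125 → disc 4  [load 525/525]
  100 → disc 2  [load 525/525]
8 discs opened.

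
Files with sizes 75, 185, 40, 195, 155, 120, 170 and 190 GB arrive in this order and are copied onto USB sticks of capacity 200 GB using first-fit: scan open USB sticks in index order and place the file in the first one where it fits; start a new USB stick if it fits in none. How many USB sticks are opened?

7

  75 → USB stick 1 (new)  [load 75/200]
  185 → USB stick 2 (new)  [load 185/200]
  40 → USB stick 1  [load 115/200]
  195 → USB stick 3 (new)  [load 195/200]
  155 → USB stick 4 (new)  [load 155/200]
  120 → USB stick 5 (new)  [load 120/200]
  170 → USB stick 6 (new)  [load 170/200]
  190 → USB stick 7 (new)  [load 190/200]
7 USB sticks opened.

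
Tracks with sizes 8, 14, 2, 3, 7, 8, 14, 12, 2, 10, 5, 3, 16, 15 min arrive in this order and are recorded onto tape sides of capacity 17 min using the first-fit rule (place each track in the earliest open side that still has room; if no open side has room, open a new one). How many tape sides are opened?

  8 → side 1 (new)  [load 8/17]
  14 → side 2 (new)  [load 14/17]
  2 → side 1  [load 10/17]
  3 → side 1  [load 13/17]
  7 → side 3 (new)  [load 7/17]
  8 → side 3  [load 15/17]
  14 → side 4 (new)  [load 14/17]
  12 → side 5 (new)  [load 12/17]
  2 → side 1  [load 15/17]
  10 → side 6 (new)  [load 10/17]
  5 → side 5  [load 17/17]
  3 → side 2  [load 17/17]
  16 → side 7 (new)  [load 16/17]
  15 → side 8 (new)  [load 15/17]
8 tape sides opened.

8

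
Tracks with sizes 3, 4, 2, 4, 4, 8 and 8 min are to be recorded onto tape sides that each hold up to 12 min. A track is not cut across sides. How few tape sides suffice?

3

Total = 8 + 8 + 4 + 4 + 4 + 3 + 2 = 33 min.
Lower bound: ⌈33/12⌉ = 3 tape sides.
A packing using 3 tape sides:
  side 1: 8 + 4 = 12
  side 2: 8 + 4 = 12
  side 3: 4 + 3 + 2 = 9
This matches the lower bound, so 3 is optimal.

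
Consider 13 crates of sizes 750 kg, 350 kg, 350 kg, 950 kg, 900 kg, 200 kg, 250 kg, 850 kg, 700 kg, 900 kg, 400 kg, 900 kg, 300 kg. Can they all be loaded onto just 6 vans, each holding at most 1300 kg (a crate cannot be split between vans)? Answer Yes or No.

No

Total = 7800 kg; ⌈7800/1300⌉ = 6.
7 crates each exceed half the capacity and cannot share a van, forcing at least 7 vans.
At least 7 vans are required, but only 6 are allowed.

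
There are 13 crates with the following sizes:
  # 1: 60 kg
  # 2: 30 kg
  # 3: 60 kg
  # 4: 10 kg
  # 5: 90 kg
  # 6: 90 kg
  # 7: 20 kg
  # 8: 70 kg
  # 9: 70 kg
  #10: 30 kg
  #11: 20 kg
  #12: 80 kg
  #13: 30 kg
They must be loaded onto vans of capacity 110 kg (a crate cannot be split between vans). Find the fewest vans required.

7

Total = 90 + 90 + 80 + 70 + 70 + 60 + 60 + 30 + 30 + 30 + 20 + 20 + 10 = 660 kg.
Lower bound: ⌈660/110⌉ = 6 vans.
Also, 7 crates each exceed 55 kg, and no two of those can share a van, so at least 7 vans are needed.
A packing using 7 vans:
  van 1: 90 + 20 = 110
  van 2: 90 + 20 = 110
  van 3: 80 + 30 = 110
  van 4: 70 + 30 + 10 = 110
  van 5: 70 + 30 = 100
  van 6: 60 = 60
  van 7: 60 = 60
This matches the lower bound, so 7 is optimal.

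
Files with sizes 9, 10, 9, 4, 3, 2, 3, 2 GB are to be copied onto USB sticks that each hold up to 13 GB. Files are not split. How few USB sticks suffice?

Total = 10 + 9 + 9 + 4 + 3 + 3 + 2 + 2 = 42 GB.
Lower bound: ⌈42/13⌉ = 4 USB sticks.
A packing using 4 USB sticks:
  USB stick 1: 10 + 3 = 13
  USB stick 2: 9 + 4 = 13
  USB stick 3: 9 + 3 = 12
  USB stick 4: 2 + 2 = 4
This matches the lower bound, so 4 is optimal.

4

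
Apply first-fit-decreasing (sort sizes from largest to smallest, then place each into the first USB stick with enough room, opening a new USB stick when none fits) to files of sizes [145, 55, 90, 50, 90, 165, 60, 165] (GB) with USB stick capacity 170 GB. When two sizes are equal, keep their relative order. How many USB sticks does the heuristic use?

6

Sorted descending: 165, 165, 145, 90, 90, 60, 55, 50.
  165 → USB stick 1 (new)  [load 165/170]
  165 → USB stick 2 (new)  [load 165/170]
  145 → USB stick 3 (new)  [load 145/170]
  90 → USB stick 4 (new)  [load 90/170]
  90 → USB stick 5 (new)  [load 90/170]
  60 → USB stick 4  [load 150/170]
  55 → USB stick 5  [load 145/170]
  50 → USB stick 6 (new)  [load 50/170]
6 USB sticks opened.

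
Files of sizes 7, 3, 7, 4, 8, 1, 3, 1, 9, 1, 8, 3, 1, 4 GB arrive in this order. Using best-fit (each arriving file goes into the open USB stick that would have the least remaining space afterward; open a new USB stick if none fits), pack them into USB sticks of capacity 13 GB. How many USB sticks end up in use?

5

  7 → USB stick 1 (new)  [load 7/13]
  3 → USB stick 1  [load 10/13]
  7 → USB stick 2 (new)  [load 7/13]
  4 → USB stick 2  [load 11/13]
  8 → USB stick 3 (new)  [load 8/13]
  1 → USB stick 2  [load 12/13]
  3 → USB stick 1  [load 13/13]
  1 → USB stick 2  [load 13/13]
  9 → USB stick 4 (new)  [load 9/13]
  1 → USB stick 4  [load 10/13]
  8 → USB stick 5 (new)  [load 8/13]
  3 → USB stick 4  [load 13/13]
  1 → USB stick 3  [load 9/13]
  4 → USB stick 3  [load 13/13]
5 USB sticks opened.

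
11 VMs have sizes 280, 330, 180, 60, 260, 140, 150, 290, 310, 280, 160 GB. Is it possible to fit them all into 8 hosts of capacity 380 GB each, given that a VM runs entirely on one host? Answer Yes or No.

A valid assignment using 8 hosts:
  host 1: 330 = 330
  host 2: 310 + 60 = 370
  host 3: 290 = 290
  host 4: 280 = 280
  host 5: 280 = 280
  host 6: 260 = 260
  host 7: 180 + 160 = 340
  host 8: 150 + 140 = 290
Every load is within 380 GB, so 8 hosts suffice.

Yes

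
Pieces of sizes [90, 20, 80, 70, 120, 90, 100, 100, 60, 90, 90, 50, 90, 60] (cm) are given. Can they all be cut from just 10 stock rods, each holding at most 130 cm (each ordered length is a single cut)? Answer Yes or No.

No

Total = 1110 cm; ⌈1110/130⌉ = 9.
10 pieces each exceed half the capacity and cannot share a stock rod, forcing at least 10 stock rods.
The bound of 10 does not rule out 10, but exhaustive search shows no assignment into 10 stock rods of capacity 130 cm exists — the minimum is 11.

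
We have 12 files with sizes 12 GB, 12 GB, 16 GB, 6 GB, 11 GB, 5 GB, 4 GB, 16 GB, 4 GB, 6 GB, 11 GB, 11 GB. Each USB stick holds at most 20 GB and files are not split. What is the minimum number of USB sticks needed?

Total = 16 + 16 + 12 + 12 + 11 + 11 + 11 + 6 + 6 + 5 + 4 + 4 = 114 GB.
Lower bound: ⌈114/20⌉ = 6 USB sticks.
Also, 7 files each exceed 10 GB, and no two of those can share a USB stick, so at least 7 USB sticks are needed.
A packing using 7 USB sticks:
  USB stick 1: 16 + 4 = 20
  USB stick 2: 16 + 4 = 20
  USB stick 3: 12 + 6 = 18
  USB stick 4: 12 + 6 = 18
  USB stick 5: 11 + 5 = 16
  USB stick 6: 11 = 11
  USB stick 7: 11 = 11
This matches the lower bound, so 7 is optimal.

7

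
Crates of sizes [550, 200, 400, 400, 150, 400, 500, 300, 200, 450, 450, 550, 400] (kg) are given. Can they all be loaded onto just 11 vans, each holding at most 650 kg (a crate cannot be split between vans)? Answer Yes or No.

Yes

A valid assignment using 10 vans:
  van 1: 550 = 550
  van 2: 550 = 550
  van 3: 500 + 150 = 650
  van 4: 450 + 200 = 650
  van 5: 450 + 200 = 650
  van 6: 400 = 400
  van 7: 400 = 400
  van 8: 400 = 400
  van 9: 400 = 400
  van 10: 300 = 300
That uses only 10 ≤ 11, so 11 vans are enough.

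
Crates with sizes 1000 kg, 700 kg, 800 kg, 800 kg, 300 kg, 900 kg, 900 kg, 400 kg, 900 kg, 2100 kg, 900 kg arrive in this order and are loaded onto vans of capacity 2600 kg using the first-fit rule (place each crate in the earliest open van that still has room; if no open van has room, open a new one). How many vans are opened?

5

  1000 → van 1 (new)  [load 1000/2600]
  700 → van 1  [load 1700/2600]
  800 → van 1  [load 2500/2600]
  800 → van 2 (new)  [load 800/2600]
  300 → van 2  [load 1100/2600]
  900 → van 2  [load 2000/2600]
  900 → van 3 (new)  [load 900/2600]
  400 → van 2  [load 2400/2600]
  900 → van 3  [load 1800/2600]
  2100 → van 4 (new)  [load 2100/2600]
  900 → van 5 (new)  [load 900/2600]
5 vans opened.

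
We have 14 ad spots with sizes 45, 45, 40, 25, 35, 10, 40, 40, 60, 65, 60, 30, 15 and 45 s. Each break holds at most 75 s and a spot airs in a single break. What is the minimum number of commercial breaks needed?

Total = 65 + 60 + 60 + 45 + 45 + 45 + 40 + 40 + 40 + 35 + 30 + 25 + 15 + 10 = 555 s.
Lower bound: ⌈555/75⌉ = 8 commercial breaks.
Also, 9 ad spots each exceed 75/2 s, and no two of those can share a break, so at least 9 commercial breaks are needed.
A packing using 9 commercial breaks:
  break 1: 65 + 10 = 75
  break 2: 60 + 15 = 75
  break 3: 60 = 60
  break 4: 45 + 30 = 75
  break 5: 45 + 25 = 70
  break 6: 45 = 45
  break 7: 40 + 35 = 75
  break 8: 40 = 40
  break 9: 40 = 40
This matches the lower bound, so 9 is optimal.

9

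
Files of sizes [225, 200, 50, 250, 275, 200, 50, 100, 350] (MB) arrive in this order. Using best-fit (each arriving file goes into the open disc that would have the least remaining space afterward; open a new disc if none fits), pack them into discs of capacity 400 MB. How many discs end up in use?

  225 → disc 1 (new)  [load 225/400]
  200 → disc 2 (new)  [load 200/400]
  50 → disc 1  [load 275/400]
  250 → disc 3 (new)  [load 250/400]
  275 → disc 4 (new)  [load 275/400]
  200 → disc 2  [load 400/400]
  50 → disc 1  [load 325/400]
  100 → disc 4  [load 375/400]
  350 → disc 5 (new)  [load 350/400]
5 discs opened.

5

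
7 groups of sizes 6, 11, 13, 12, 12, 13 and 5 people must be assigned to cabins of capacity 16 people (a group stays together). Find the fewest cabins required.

Total = 13 + 13 + 12 + 12 + 11 + 6 + 5 = 72 people.
Lower bound: ⌈72/16⌉ = 5 cabins.
A packing using 6 cabins:
  cabin 1: 13 = 13
  cabin 2: 13 = 13
  cabin 3: 12 = 12
  cabin 4: 12 = 12
  cabin 5: 11 + 5 = 16
  cabin 6: 6 = 6
No arrangement into 5 cabins stays within capacity, so 6 is optimal.

6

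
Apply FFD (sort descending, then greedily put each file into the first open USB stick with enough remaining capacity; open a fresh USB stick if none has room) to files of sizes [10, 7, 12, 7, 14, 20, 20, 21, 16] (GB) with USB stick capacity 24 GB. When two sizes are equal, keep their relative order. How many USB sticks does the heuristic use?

Sorted descending: 21, 20, 20, 16, 14, 12, 10, 7, 7.
  21 → USB stick 1 (new)  [load 21/24]
  20 → USB stick 2 (new)  [load 20/24]
  20 → USB stick 3 (new)  [load 20/24]
  16 → USB stick 4 (new)  [load 16/24]
  14 → USB stick 5 (new)  [load 14/24]
  12 → USB stick 6 (new)  [load 12/24]
  10 → USB stick 5  [load 24/24]
  7 → USB stick 4  [load 23/24]
  7 → USB stick 6  [load 19/24]
6 USB sticks opened.

6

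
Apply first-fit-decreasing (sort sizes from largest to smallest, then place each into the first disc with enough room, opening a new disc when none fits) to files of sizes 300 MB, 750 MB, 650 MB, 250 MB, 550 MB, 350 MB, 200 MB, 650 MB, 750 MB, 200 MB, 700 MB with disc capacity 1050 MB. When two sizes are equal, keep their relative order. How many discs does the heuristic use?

Sorted descending: 750, 750, 700, 650, 650, 550, 350, 300, 250, 200, 200.
  750 → disc 1 (new)  [load 750/1050]
  750 → disc 2 (new)  [load 750/1050]
  700 → disc 3 (new)  [load 700/1050]
  650 → disc 4 (new)  [load 650/1050]
  650 → disc 5 (new)  [load 650/1050]
  550 → disc 6 (new)  [load 550/1050]
  350 → disc 3  [load 1050/1050]
  300 → disc 1  [load 1050/1050]
  250 → disc 2  [load 1000/1050]
  200 → disc 4  [load 850/1050]
  200 → disc 4  [load 1050/1050]
6 discs opened.

6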